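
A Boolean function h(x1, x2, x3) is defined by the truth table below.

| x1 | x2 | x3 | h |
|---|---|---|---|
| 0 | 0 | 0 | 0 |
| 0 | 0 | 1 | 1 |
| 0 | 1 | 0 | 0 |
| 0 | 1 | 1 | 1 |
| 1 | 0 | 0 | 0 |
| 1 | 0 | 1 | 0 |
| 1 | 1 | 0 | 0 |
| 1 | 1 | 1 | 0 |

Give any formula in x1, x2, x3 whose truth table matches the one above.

h(x1, x2, x3) = ((not x1 and not x2) and x3) or ((not x1 and x2) and x3)

h=1 on 2 inputs: (0,0,1), (0,1,1). Reading each as a conjunction of literals (¬x1·¬x2·x3, ¬x1·x2·x3) and taking the OR gives the canonical DNF.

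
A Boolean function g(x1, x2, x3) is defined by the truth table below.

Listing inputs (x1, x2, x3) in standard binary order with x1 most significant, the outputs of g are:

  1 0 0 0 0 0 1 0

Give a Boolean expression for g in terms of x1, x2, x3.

g(x1, x2, x3) = ((¬x1 ∧ ¬x2) ∧ ¬x3) ∨ ((x1 ∧ x2) ∧ ¬x3)

The 1-rows are (0,0,0), (1,1,0). Each contributes one minterm — ¬x1·¬x2·¬x3; x1·x2·¬x3 — and their disjunction is a sum-of-products form of g.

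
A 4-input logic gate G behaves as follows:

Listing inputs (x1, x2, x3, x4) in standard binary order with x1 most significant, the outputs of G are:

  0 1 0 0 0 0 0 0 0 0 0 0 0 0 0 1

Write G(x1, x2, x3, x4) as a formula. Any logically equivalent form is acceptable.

Collect the rows where G=1 — (0,0,0,1), (1,1,1,1) — and write one minterm per row: ¬x1·¬x2·¬x3·x4, x1·x2·x3·x4. Their union (logical OR) reproduces the table exactly.

G(x1, x2, x3, x4) = (((not x1 and not x2) and not x3) and x4) or (((x1 and x2) and x3) and x4)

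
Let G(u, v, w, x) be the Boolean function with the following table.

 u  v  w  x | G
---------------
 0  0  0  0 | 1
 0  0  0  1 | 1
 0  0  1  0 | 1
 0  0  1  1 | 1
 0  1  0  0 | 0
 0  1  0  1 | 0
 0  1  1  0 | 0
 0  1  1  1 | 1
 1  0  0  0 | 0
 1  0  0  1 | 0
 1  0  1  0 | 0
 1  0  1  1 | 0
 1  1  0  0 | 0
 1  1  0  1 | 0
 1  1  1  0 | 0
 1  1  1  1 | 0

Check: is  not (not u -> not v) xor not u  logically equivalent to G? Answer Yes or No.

Check the formula against G row by row:
  u=0, v=0, w=0, x=0: formula gives 1, G = 1 ✓
  u=0, v=0, w=0, x=1: formula gives 1, G = 1 ✓
  u=0, v=0, w=1, x=0: formula gives 1, G = 1 ✓
  u=0, v=0, w=1, x=1: formula gives 1, G = 1 ✓
  …
  u=0, v=1, w=1, x=1: formula gives 0, but G = 1 ✗
Row (0,1,1,1) is a counterexample, so the formula is not equivalent to G.

No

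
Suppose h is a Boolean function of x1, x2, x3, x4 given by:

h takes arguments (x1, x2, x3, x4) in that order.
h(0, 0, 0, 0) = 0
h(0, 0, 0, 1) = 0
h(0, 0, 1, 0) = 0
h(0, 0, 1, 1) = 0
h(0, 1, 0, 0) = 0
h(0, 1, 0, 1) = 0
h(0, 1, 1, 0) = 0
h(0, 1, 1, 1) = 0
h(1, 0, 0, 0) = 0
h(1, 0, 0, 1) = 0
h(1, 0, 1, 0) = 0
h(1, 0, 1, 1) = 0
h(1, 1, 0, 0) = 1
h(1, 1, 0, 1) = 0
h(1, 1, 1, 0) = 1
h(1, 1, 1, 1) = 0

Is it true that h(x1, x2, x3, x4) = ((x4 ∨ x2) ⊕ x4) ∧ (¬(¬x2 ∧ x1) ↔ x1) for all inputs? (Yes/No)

Evaluate ((x4 ∨ x2) ⊕ x4) ∧ (¬(¬x2 ∧ x1) ↔ x1) on each row and compare to h:
  x1=0, x2=0, x3=0, x4=0: formula gives 0, h = 0 ✓
  x1=0, x2=0, x3=0, x4=1: formula gives 0, h = 0 ✓
  x1=0, x2=0, x3=1, x4=0: formula gives 0, h = 0 ✓
  x1=0, x2=0, x3=1, x4=1: formula gives 0, h = 0 ✓
  …and likewise for the remaining 12 rows.
No disagreement on any input; they are logically equivalent.

Yes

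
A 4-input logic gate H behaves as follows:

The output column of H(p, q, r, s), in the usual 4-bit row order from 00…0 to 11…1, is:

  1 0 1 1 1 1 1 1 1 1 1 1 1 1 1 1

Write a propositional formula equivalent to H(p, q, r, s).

H(p, q, r, s) = ~(((~p & ~q) & ~r) & s)

Only row (0,0,0,1) gives 0. So H is 1 everywhere except there — the complement of the minterm ¬p·¬q·¬r·s.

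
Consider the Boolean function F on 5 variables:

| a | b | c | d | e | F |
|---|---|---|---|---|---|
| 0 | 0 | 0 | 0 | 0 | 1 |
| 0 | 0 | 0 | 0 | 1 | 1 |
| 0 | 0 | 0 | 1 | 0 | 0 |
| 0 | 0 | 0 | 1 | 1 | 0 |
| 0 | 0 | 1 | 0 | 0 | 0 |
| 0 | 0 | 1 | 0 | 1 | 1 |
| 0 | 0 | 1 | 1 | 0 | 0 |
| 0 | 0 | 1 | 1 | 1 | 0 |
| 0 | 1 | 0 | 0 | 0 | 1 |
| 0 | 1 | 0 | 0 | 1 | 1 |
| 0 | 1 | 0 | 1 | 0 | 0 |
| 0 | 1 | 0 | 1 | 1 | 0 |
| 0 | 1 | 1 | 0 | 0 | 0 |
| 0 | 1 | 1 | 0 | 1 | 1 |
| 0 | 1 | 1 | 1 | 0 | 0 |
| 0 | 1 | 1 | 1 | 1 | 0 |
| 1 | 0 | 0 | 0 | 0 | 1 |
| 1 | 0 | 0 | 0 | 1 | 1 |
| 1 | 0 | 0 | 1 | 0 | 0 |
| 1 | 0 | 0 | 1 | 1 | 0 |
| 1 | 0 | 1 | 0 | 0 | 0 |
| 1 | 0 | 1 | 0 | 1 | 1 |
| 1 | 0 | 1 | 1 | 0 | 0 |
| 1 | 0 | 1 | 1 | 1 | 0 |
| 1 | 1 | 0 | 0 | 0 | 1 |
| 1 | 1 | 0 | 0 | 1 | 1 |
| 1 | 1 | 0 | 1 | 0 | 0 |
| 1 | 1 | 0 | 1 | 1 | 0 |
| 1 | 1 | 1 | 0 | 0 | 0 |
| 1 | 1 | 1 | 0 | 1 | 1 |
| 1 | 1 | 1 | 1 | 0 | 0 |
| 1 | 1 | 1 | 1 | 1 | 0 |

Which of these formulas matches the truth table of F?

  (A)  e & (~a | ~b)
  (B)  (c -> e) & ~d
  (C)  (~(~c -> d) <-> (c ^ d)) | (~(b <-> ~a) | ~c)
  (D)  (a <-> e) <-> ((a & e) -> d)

B

(A) disagrees with F on (0,0,0,0,0) (formula → 0, table → 1); rule it out.
(C) disagrees with F on (0,0,0,1,0) (formula → 1, table → 0); rule it out.
(D) disagrees with F on (0,0,0,0,1) (formula → 0, table → 1); rule it out.
Only (B) survives; checking it on all 32 rows confirms it matches F.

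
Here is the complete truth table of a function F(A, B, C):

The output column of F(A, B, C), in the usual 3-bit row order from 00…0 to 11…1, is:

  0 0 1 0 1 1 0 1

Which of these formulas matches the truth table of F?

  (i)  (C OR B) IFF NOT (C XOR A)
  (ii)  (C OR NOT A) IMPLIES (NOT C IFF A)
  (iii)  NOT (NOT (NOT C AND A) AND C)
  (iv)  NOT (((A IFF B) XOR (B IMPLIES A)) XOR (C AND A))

i

(ii): at (0,0,1) it gives 1, but F = 0 — eliminated.
(iii): at (0,0,0) it gives 1, but F = 0 — eliminated.
(iv): at (0,0,0) it gives 1, but F = 0 — eliminated.
(i) is the remaining candidate, and it agrees with F on all 8 inputs.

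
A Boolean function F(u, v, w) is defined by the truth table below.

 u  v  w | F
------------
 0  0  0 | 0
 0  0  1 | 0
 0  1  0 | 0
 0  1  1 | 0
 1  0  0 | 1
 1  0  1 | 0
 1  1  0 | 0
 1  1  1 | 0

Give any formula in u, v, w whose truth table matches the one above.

F(u, v, w) = (u · v') · w'

F is 1 on exactly one input, (1,0,0), whose minterm is u·¬v·¬w. So F is just that conjunction.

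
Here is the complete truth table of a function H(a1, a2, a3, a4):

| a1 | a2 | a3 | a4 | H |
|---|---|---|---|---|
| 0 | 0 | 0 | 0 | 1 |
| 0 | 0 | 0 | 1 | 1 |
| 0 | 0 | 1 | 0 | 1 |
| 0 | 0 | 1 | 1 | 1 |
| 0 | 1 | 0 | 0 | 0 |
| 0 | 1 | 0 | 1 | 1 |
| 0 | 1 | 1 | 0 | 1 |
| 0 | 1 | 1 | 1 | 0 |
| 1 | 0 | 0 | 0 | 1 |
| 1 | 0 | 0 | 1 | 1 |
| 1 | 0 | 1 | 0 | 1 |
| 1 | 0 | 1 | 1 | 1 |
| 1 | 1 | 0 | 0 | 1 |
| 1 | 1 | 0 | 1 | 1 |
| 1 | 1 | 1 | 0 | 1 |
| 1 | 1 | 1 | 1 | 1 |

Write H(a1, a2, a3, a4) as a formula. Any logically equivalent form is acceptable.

H(a1, a2, a3, a4) = NOT ((((NOT a1 AND a2) AND NOT a3) AND NOT a4) OR (((NOT a1 AND a2) AND a3) AND a4))

The 0-rows are (0,1,0,0), (0,1,1,1). Take each as a conjunction (¬a1·a2·¬a3·¬a4, ¬a1·a2·a3·a4), form their disjunction, and complement — that gives a formula that is 1 everywhere H is.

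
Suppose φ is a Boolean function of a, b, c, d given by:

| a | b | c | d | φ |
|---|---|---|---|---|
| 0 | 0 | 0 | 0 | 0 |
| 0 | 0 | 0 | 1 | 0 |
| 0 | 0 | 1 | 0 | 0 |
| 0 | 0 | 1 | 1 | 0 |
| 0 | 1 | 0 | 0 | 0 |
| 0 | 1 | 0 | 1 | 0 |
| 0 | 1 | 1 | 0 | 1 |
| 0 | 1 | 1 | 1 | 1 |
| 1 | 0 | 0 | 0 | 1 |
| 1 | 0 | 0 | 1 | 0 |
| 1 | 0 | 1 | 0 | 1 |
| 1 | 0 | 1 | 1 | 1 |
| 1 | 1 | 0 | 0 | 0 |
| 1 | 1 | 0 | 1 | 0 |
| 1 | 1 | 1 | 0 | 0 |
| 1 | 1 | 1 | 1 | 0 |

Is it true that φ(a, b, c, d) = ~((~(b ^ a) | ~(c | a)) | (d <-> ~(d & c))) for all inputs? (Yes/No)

Evaluate ~((~(b ^ a) | ~(c | a)) | (d <-> ~(d & c))) on each row and compare to φ:
  a=0, b=0, c=0, d=0: formula gives 0, φ = 0 ✓
  a=0, b=0, c=0, d=1: formula gives 0, φ = 0 ✓
  a=0, b=0, c=1, d=0: formula gives 0, φ = 0 ✓
  a=0, b=0, c=1, d=1: formula gives 0, φ = 0 ✓
  …and likewise for the remaining 12 rows.
No disagreement on any input; they are logically equivalent.

Yes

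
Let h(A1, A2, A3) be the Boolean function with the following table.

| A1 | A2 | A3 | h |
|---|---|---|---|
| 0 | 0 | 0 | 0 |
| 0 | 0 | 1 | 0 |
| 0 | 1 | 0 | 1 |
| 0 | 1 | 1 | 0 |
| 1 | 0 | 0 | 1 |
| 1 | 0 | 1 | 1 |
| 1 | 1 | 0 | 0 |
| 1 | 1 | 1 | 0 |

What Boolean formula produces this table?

h(A1, A2, A3) = (((NOT A1 AND A2) AND NOT A3) OR ((A1 AND NOT A2) AND NOT A3)) OR ((A1 AND NOT A2) AND A3)

Collect the rows where h=1 — (0,1,0), (1,0,0), (1,0,1) — and write one minterm per row: ¬A1·A2·¬A3, A1·¬A2·¬A3, A1·¬A2·A3. Their union (logical OR) reproduces the table exactly.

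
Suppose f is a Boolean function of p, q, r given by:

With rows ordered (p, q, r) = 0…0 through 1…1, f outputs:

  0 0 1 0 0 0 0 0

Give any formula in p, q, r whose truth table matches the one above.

f(p, q, r) = (NOT p AND q) AND NOT r

f is 1 on exactly one input, (0,1,0), whose minterm is ¬p·q·¬r. So f is just that conjunction.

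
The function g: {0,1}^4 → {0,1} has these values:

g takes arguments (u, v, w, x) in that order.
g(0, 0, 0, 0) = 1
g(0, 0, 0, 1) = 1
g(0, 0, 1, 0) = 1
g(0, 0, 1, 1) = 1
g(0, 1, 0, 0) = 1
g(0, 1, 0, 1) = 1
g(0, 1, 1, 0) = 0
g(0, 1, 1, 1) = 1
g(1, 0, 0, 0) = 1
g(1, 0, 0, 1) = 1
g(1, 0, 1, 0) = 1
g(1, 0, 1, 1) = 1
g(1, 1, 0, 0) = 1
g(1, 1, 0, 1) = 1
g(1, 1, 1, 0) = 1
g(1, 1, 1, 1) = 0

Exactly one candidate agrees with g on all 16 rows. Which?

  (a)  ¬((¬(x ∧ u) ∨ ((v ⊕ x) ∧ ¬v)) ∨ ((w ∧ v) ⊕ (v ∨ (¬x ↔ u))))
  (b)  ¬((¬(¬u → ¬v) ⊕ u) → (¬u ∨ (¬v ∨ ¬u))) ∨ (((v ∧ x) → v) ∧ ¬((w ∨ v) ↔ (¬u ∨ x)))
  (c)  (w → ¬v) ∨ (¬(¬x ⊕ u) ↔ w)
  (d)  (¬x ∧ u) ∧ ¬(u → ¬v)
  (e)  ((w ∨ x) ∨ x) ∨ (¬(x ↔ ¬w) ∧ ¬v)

(a) fails at (0,0,0,0): the formula yields 0, g is 1.
(b) fails at (0,0,1,0): the formula yields 0, g is 1.
(d) fails at (0,0,0,0): the formula yields 0, g is 1.
(e) fails at (0,1,0,0): the formula yields 0, g is 1.
That leaves (c). Evaluating it on every row reproduces the table of g exactly.

c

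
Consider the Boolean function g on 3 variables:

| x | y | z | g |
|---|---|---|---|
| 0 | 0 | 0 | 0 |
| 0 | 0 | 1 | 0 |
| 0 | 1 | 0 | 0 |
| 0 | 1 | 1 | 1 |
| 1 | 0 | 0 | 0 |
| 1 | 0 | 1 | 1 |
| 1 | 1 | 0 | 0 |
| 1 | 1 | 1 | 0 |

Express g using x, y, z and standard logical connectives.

The 1-rows are (0,1,1), (1,0,1). Each contributes one minterm — ¬x·y·z; x·¬y·z — and their disjunction is a sum-of-products form of g.

g(x, y, z) = ((not x and y) and z) or ((x and not y) and z)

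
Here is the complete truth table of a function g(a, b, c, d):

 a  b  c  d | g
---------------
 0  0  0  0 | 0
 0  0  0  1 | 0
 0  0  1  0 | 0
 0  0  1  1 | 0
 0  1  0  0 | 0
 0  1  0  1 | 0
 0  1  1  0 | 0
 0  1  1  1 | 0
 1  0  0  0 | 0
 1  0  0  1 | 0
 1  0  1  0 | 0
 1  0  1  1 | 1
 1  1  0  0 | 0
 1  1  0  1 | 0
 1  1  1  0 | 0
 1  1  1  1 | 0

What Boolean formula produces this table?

g(a, b, c, d) = ((a ∧ ¬b) ∧ c) ∧ d

Only row (1,0,1,1) gives 1. That row's minterm a·¬b·c·d is g directly.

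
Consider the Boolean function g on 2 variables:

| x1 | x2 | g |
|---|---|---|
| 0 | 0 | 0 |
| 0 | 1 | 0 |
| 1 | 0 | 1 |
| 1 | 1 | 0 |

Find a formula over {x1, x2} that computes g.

1 only at (1,0): x1 AND NOT x2.

g(x1, x2) = x1 & ~x2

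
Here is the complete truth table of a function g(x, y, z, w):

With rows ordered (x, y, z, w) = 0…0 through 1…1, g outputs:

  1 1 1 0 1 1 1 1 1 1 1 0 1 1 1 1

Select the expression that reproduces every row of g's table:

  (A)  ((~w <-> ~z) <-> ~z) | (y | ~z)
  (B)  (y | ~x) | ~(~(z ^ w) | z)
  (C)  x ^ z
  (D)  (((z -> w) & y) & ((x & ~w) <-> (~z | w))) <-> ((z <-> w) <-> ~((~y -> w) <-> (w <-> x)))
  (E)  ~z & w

A

(B) fails at (0,0,1,1): the formula yields 1, g is 0.
(C) fails at (0,0,0,0): the formula yields 0, g is 1.
(D) fails at (0,0,0,0): the formula yields 0, g is 1.
(E) fails at (0,0,0,0): the formula yields 0, g is 1.
That leaves (A). Evaluating it on every row reproduces the table of g exactly.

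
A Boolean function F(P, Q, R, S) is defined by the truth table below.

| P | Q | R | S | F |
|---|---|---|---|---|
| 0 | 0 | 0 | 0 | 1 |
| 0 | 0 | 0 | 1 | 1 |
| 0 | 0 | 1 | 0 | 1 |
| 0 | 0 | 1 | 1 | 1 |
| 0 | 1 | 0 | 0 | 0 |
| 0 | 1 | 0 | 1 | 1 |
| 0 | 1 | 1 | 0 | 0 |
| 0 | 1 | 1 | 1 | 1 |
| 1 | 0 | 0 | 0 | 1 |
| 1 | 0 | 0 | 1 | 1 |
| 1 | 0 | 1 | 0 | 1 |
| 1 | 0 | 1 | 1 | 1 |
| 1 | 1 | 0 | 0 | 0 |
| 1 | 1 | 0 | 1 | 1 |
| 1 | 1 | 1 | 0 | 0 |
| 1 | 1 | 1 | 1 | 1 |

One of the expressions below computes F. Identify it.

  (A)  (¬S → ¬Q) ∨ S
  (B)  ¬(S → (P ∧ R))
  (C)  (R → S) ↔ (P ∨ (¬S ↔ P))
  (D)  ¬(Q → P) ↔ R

A

(B) disagrees with F on (0,0,0,0) (formula → 0, table → 1); rule it out.
(C) disagrees with F on (0,0,0,0) (formula → 0, table → 1); rule it out.
(D) disagrees with F on (0,0,1,0) (formula → 0, table → 1); rule it out.
(A) is the remaining candidate, and it agrees with F on all 16 inputs.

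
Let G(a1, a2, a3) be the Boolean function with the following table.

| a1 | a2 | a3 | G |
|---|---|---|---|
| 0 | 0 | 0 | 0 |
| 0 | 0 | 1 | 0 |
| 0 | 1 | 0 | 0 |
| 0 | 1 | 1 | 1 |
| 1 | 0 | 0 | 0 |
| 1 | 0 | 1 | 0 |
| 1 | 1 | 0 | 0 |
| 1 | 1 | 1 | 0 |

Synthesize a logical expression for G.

Only row (0,1,1) gives 1. That row's minterm ¬a1·a2·a3 is G directly.

G(a1, a2, a3) = (not a1 and a2) and a3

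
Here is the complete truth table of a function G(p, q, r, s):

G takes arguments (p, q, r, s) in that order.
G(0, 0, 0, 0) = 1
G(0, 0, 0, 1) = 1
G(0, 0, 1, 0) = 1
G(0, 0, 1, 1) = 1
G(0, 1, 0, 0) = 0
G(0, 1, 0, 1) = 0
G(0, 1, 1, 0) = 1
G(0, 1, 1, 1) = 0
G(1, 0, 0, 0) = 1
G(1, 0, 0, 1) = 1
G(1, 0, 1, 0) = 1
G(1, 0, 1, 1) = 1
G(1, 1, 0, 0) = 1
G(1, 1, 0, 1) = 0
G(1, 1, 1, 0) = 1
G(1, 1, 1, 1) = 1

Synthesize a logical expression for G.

G(p, q, r, s) = ~((((((~p & q) & ~r) & ~s) | (((~p & q) & ~r) & s)) | (((~p & q) & r) & s)) | (((p & q) & ~r) & s))

There are just 4 zero rows: (0,1,0,0), (0,1,0,1), (0,1,1,1), (1,1,0,1). Their minterms are ¬p·q·¬r·¬s, ¬p·q·¬r·s, ¬p·q·r·s, p·q·¬r·s; the OR of those covers precisely the 0-outputs, and negating it yields G.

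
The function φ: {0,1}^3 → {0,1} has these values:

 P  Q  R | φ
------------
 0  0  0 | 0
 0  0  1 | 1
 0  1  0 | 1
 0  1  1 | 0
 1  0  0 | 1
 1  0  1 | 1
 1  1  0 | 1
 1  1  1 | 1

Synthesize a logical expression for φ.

φ(P, Q, R) = ¬(((¬P ∧ ¬Q) ∧ ¬R) ∨ ((¬P ∧ Q) ∧ R))

There are just 2 zero rows: (0,0,0), (0,1,1). Their minterms are ¬P·¬Q·¬R, ¬P·Q·R; the OR of those covers precisely the 0-outputs, and negating it yields φ.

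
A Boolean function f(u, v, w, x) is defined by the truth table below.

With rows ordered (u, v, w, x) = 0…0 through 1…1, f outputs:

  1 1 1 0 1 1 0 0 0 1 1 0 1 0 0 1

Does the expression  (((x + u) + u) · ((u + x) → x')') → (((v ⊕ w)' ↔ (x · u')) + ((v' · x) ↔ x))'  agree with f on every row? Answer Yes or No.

No

Test each input against both f and the formula:
  u=0, v=0, w=0, x=0: formula gives 1, f = 1 ✓
  u=0, v=0, w=0, x=1: formula gives 0, but f = 1 ✗
Row (0,0,0,1) is a counterexample, so the formula is not equivalent to f.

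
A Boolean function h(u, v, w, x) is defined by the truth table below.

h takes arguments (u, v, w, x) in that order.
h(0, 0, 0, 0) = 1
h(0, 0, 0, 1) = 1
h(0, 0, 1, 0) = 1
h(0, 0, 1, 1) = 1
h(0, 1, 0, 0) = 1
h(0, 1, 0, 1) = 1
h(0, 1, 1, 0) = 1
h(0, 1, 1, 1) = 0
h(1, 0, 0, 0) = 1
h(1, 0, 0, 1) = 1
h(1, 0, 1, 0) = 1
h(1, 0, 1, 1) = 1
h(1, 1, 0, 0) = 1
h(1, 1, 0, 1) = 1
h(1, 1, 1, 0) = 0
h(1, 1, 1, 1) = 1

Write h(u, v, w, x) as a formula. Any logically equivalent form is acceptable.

h(u, v, w, x) = ¬((((¬u ∧ v) ∧ w) ∧ x) ∨ (((u ∧ v) ∧ w) ∧ ¬x))

There are just 2 zero rows: (0,1,1,1), (1,1,1,0). Their minterms are ¬u·v·w·x, u·v·w·¬x; the OR of those covers precisely the 0-outputs, and negating it yields h.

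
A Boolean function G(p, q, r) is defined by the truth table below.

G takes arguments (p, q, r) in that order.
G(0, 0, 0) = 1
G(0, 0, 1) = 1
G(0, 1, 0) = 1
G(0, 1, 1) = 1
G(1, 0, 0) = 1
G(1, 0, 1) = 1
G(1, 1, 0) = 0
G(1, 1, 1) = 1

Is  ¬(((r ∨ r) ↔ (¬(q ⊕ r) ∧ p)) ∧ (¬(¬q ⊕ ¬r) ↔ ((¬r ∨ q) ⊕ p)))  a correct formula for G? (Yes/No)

No

Evaluate ¬(((r ∨ r) ↔ (¬(q ⊕ r) ∧ p)) ∧ (¬(¬q ⊕ ¬r) ↔ ((¬r ∨ q) ⊕ p))) on each row and compare to G:
  p=0, q=0, r=0: formula gives 0, but G = 1 ✗
Row (0,0,0) is a counterexample, so the formula is not equivalent to G.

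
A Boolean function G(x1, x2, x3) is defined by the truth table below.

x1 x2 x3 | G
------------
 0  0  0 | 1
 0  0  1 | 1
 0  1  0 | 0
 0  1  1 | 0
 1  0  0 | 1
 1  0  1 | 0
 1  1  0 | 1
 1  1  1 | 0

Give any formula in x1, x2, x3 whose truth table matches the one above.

G=1 on 4 inputs: (0,0,0), (0,0,1), (1,0,0), (1,1,0). Reading each as a conjunction of literals (¬x1·¬x2·¬x3, ¬x1·¬x2·x3, x1·¬x2·¬x3, x1·x2·¬x3) and taking the OR gives the canonical DNF.

G(x1, x2, x3) = ((((not x1 and not x2) and not x3) or ((not x1 and not x2) and x3)) or ((x1 and not x2) and not x3)) or ((x1 and x2) and not x3)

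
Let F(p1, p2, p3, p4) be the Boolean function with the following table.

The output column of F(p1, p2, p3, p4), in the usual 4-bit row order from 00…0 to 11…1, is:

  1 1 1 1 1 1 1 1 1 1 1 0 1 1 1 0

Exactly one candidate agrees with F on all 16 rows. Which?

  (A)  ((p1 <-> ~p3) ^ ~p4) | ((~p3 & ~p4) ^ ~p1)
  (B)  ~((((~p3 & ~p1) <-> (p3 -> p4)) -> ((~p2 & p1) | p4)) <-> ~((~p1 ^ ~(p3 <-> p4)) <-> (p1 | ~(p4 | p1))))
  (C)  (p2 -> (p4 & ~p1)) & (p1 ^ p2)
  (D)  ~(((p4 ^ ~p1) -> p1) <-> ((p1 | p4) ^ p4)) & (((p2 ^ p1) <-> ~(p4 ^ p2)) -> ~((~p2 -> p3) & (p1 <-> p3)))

(B) fails at (0,0,0,0): the formula yields 0, F is 1.
(C) fails at (0,0,0,0): the formula yields 0, F is 1.
(D) fails at (0,0,0,0): the formula yields 0, F is 1.
That leaves (A). Evaluating it on every row reproduces the table of F exactly.

A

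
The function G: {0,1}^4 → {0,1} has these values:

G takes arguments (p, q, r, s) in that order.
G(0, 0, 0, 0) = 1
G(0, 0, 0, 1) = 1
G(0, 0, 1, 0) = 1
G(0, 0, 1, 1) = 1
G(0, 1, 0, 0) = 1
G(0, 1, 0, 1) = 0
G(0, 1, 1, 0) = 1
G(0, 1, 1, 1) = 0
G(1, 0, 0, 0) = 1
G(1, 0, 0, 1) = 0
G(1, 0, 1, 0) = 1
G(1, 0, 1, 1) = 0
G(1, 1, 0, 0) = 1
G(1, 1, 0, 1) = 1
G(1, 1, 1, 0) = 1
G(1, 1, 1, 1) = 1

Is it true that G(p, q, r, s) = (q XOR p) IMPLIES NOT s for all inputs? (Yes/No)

Yes

Test each input against both G and the formula:
  p=0, q=0, r=0, s=0: formula gives 1, G = 1 ✓
  p=0, q=0, r=0, s=1: formula gives 1, G = 1 ✓
  p=0, q=0, r=1, s=0: formula gives 1, G = 1 ✓
  p=0, q=0, r=1, s=1: formula gives 1, G = 1 ✓
  …and likewise for the remaining 12 rows.
All 16 rows match — the expression computes G exactly.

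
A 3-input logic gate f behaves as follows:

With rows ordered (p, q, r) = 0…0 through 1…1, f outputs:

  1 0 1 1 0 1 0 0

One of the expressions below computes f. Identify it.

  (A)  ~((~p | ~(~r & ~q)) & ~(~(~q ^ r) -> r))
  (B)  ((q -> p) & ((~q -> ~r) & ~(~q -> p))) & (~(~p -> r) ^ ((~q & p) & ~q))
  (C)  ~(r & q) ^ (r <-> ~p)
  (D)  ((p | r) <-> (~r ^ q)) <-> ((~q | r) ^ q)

(A) disagrees with f on (0,0,1) (formula → 1, table → 0); rule it out.
(B) disagrees with f on (0,1,0) (formula → 0, table → 1); rule it out.
(D) disagrees with f on (0,0,0) (formula → 0, table → 1); rule it out.
(C) is the remaining candidate, and it agrees with f on all 8 inputs.

C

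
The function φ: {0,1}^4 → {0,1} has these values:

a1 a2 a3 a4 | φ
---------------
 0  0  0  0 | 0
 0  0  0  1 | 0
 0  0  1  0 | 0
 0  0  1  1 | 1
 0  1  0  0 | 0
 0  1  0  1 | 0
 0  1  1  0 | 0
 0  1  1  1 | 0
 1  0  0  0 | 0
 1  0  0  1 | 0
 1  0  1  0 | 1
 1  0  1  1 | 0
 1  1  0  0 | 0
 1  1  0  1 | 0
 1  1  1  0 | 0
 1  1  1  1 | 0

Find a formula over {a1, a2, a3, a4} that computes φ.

φ=1 on 2 inputs: (0,0,1,1), (1,0,1,0). Reading each as a conjunction of literals (¬a1·¬a2·a3·a4, a1·¬a2·a3·¬a4) and taking the OR gives the canonical DNF.

φ(a1, a2, a3, a4) = (((NOT a1 AND NOT a2) AND a3) AND a4) OR (((a1 AND NOT a2) AND a3) AND NOT a4)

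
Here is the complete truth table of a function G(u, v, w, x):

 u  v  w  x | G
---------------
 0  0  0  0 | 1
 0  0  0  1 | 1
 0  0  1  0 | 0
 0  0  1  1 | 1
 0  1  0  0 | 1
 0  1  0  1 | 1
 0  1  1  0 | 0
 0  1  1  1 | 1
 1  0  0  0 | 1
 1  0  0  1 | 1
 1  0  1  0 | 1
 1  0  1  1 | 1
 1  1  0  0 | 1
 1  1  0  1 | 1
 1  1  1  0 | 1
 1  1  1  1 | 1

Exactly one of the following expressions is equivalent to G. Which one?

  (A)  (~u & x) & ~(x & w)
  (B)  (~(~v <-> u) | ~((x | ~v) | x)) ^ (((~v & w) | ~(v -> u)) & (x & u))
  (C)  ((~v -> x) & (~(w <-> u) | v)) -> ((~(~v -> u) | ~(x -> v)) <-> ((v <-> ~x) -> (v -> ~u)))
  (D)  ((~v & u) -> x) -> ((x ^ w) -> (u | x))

(A) disagrees with G on (0,0,0,0) (formula → 0, table → 1); rule it out.
(B) disagrees with G on (0,0,1,0) (formula → 1, table → 0); rule it out.
(C) disagrees with G on (0,0,1,0) (formula → 1, table → 0); rule it out.
(D) is the remaining candidate, and it agrees with G on all 16 inputs.

D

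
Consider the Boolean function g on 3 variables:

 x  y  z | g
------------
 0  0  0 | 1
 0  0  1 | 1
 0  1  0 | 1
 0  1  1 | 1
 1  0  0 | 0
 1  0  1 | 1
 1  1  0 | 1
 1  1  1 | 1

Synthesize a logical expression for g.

g is 0 on exactly one input, (1,0,0), whose minterm is x·¬y·¬z. So g is the negation of that single conjunction.

g(x, y, z) = ¬((x ∧ ¬y) ∧ ¬z)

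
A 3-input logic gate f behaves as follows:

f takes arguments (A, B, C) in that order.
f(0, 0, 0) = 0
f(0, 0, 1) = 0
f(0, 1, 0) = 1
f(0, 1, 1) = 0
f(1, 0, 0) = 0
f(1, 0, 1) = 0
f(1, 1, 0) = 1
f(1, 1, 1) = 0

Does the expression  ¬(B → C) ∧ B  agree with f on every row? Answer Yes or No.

Yes

Check the formula against f row by row:
  A=0, B=0, C=0: formula gives 0, f = 0 ✓
  A=0, B=0, C=1: formula gives 0, f = 0 ✓
  A=0, B=1, C=0: formula gives 1, f = 1 ✓
  A=0, B=1, C=1: formula gives 0, f = 0 ✓
  A=1, B=0, C=0: formula gives 0, f = 0 ✓
  … (the remaining 3 rows also agree.)
All 8 rows match — the expression computes f exactly.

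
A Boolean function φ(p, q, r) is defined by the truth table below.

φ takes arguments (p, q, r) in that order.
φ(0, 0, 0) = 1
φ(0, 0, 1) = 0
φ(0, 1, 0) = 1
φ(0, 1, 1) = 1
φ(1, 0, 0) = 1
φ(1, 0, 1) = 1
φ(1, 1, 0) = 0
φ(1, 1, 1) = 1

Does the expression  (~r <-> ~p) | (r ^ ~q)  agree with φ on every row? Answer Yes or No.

Evaluate (~r <-> ~p) | (r ^ ~q) on each row and compare to φ:
  p=0, q=0, r=0: formula gives 1, φ = 1 ✓
  p=0, q=0, r=1: formula gives 0, φ = 0 ✓
  p=0, q=1, r=0: formula gives 1, φ = 1 ✓
  p=0, q=1, r=1: formula gives 1, φ = 1 ✓
  p=1, q=0, r=0: formula gives 1, φ = 1 ✓
  … (the remaining 3 rows also agree.)
Every row agrees, so the formula is equivalent.

Yes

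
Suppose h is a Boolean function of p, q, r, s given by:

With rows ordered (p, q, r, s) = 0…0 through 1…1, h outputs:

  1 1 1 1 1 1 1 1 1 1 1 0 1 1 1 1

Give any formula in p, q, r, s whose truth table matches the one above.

h is 0 on exactly one input, (1,0,1,1), whose minterm is p·¬q·r·s. So h is the negation of that single conjunction.

h(p, q, r, s) = ~(((p & ~q) & r) & s)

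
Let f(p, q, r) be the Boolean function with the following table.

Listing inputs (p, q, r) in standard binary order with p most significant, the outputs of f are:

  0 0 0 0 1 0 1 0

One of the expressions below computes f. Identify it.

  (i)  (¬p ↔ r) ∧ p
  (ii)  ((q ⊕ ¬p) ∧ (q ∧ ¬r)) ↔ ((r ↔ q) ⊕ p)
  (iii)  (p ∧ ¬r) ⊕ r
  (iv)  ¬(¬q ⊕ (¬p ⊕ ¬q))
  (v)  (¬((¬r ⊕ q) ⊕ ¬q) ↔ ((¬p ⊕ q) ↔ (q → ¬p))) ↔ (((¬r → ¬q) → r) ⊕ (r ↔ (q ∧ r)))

(ii) fails at (0,0,1): the formula yields 1, f is 0.
(iii) fails at (0,0,1): the formula yields 1, f is 0.
(iv) fails at (1,0,1): the formula yields 1, f is 0.
(v) fails at (0,0,0): the formula yields 1, f is 0.
(i) is the remaining candidate, and it agrees with f on all 8 inputs.

i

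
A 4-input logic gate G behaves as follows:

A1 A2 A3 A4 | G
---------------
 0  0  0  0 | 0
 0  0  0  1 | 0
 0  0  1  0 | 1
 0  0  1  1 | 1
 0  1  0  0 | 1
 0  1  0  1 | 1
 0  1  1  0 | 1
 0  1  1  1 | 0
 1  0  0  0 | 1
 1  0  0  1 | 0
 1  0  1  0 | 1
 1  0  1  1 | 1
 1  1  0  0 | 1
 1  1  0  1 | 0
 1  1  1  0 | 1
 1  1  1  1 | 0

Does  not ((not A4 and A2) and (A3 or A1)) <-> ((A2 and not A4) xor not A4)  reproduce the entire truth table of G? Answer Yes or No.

Evaluate not ((not A4 and A2) and (A3 or A1)) <-> ((A2 and not A4) xor not A4) on each row and compare to G:
  A1=0, A2=0, A3=0, A4=0: formula gives 1, but G = 0 ✗
A single disagreement suffices: at (0,0,0,0) they differ, so the formula does not compute G.

No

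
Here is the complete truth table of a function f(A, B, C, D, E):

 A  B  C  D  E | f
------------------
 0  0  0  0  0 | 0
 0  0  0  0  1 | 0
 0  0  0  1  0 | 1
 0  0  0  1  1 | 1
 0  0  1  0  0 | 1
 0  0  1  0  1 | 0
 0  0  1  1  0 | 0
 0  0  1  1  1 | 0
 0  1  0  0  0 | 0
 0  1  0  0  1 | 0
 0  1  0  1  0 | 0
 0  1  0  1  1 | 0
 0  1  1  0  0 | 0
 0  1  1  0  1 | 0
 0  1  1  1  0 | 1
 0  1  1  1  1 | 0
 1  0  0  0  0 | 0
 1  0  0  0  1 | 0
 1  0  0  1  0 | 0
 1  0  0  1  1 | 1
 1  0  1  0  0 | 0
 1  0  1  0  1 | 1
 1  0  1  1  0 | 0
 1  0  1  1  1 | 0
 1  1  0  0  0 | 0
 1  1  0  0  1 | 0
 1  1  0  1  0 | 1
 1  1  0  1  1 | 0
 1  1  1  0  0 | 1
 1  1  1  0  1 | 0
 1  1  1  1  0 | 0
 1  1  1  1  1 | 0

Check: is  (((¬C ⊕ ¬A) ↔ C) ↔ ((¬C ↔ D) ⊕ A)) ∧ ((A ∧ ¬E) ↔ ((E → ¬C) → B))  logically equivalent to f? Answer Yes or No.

No

Test each input against both f and the formula:
  A=0, B=0, C=0, D=0, E=0: formula gives 0, f = 0 ✓
  A=0, B=0, C=0, D=0, E=1: formula gives 0, f = 0 ✓
  A=0, B=0, C=0, D=1, E=0: formula gives 1, f = 1 ✓
  A=0, B=0, C=0, D=1, E=1: formula gives 1, f = 1 ✓
  …
  A=0, B=1, C=1, D=1, E=0: formula gives 0, but f = 1 ✗
A single disagreement suffices: at (0,1,1,1,0) they differ, so the formula does not compute f.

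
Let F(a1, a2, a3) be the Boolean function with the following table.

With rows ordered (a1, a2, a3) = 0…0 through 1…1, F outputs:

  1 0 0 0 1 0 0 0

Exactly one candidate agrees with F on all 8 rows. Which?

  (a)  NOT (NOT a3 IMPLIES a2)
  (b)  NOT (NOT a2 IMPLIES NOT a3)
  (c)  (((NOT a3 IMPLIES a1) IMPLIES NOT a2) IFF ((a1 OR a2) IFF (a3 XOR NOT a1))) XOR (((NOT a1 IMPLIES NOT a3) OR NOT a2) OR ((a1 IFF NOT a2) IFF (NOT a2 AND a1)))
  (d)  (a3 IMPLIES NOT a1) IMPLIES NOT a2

a

(b): at (0,0,0) it gives 0, but F = 1 — eliminated.
(c): at (0,1,1) it gives 1, but F = 0 — eliminated.
(d): at (0,0,1) it gives 1, but F = 0 — eliminated.
Only (a) survives; checking it on all 8 rows confirms it matches F.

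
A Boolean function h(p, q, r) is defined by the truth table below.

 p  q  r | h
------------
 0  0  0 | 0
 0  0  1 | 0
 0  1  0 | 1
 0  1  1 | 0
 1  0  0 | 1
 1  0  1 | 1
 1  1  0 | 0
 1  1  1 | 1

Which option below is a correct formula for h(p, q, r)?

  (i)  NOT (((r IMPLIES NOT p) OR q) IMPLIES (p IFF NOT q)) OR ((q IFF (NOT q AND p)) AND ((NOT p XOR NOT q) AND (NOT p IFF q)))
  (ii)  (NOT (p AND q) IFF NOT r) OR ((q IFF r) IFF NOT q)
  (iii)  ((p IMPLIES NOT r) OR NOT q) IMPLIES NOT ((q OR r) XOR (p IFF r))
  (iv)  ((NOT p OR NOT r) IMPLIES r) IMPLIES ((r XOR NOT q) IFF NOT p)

(i) disagrees with h on (0,0,0) (formula → 1, table → 0); rule it out.
(ii) disagrees with h on (0,0,0) (formula → 1, table → 0); rule it out.
(iv) disagrees with h on (0,0,0) (formula → 1, table → 0); rule it out.
(iii) is the remaining candidate, and it agrees with h on all 8 inputs.

iii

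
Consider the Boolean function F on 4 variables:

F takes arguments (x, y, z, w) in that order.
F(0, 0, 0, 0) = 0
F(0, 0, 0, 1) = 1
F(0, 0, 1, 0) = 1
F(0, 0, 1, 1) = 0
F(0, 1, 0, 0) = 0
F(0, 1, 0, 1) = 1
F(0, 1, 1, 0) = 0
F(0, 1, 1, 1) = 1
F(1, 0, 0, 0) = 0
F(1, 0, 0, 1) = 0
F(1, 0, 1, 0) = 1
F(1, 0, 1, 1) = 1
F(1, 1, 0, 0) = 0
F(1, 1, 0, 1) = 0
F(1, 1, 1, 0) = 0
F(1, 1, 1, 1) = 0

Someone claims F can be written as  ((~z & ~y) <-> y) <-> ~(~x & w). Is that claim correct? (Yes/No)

Evaluate ((~z & ~y) <-> y) <-> ~(~x & w) on each row and compare to F:
  x=0, y=0, z=0, w=0: formula gives 0, F = 0 ✓
  x=0, y=0, z=0, w=1: formula gives 1, F = 1 ✓
  x=0, y=0, z=1, w=0: formula gives 1, F = 1 ✓
  x=0, y=0, z=1, w=1: formula gives 0, F = 0 ✓
  …and likewise for the remaining 12 rows.
All 16 rows match — the expression computes F exactly.

Yes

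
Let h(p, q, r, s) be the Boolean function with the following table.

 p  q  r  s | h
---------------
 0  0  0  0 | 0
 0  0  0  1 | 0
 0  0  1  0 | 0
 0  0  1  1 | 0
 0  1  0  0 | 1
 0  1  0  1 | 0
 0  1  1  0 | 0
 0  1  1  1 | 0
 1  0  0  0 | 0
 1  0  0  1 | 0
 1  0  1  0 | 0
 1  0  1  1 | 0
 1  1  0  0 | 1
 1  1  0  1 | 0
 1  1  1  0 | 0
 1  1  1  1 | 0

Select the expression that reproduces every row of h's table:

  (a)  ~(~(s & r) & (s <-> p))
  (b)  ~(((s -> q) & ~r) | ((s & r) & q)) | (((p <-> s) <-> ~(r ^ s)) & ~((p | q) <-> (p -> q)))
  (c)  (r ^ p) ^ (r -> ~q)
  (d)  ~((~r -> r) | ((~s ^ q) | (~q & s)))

(a) disagrees with h on (0,0,0,1) (formula → 1, table → 0); rule it out.
(b) disagrees with h on (0,0,0,0) (formula → 1, table → 0); rule it out.
(c) disagrees with h on (0,0,0,0) (formula → 1, table → 0); rule it out.
(d) is the remaining candidate, and it agrees with h on all 16 inputs.

d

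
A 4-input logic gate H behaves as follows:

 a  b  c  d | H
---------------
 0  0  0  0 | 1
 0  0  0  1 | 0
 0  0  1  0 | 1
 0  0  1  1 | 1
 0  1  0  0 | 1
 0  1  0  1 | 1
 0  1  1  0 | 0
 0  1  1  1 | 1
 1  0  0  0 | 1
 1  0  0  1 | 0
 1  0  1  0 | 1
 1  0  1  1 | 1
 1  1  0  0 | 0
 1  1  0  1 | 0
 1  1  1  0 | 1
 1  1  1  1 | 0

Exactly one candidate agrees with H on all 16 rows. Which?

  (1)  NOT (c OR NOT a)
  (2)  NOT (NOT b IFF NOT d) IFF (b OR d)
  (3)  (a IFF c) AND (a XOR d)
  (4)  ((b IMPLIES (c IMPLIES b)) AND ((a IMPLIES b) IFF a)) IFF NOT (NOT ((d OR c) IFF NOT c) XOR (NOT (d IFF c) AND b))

(1): at (0,0,0,0) it gives 0, but H = 1 — eliminated.
(2): at (0,0,0,1) it gives 1, but H = 0 — eliminated.
(3): at (0,0,0,0) it gives 0, but H = 1 — eliminated.
That leaves (4). Evaluating it on every row reproduces the table of H exactly.

4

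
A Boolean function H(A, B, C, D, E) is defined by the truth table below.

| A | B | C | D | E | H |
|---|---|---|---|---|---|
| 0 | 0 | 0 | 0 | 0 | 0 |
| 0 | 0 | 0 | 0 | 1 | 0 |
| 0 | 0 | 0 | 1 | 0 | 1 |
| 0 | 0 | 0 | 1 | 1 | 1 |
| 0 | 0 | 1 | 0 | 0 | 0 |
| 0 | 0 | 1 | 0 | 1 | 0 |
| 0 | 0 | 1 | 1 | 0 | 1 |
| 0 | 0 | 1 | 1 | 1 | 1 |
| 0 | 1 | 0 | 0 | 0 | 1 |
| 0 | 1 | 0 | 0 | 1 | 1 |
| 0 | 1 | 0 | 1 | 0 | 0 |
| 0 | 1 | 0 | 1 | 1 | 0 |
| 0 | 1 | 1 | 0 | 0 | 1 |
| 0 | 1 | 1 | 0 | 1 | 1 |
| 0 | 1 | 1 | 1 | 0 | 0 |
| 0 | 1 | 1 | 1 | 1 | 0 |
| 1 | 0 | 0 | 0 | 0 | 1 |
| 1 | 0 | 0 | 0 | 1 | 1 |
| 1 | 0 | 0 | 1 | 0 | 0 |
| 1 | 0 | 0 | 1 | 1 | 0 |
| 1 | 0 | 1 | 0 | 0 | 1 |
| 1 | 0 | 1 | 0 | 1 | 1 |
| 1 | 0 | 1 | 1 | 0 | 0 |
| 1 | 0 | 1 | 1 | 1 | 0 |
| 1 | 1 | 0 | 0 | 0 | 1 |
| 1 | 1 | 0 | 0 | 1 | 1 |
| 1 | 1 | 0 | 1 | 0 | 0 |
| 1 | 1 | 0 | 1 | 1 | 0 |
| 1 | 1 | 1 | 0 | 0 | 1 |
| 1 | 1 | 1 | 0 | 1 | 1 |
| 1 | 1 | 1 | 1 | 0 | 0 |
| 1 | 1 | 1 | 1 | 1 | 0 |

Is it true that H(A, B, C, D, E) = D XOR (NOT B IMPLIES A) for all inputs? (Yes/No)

Yes

Check the formula against H row by row:
  A=0, B=0, C=0, D=0, E=0: formula gives 0, H = 0 ✓
  A=0, B=0, C=0, D=0, E=1: formula gives 0, H = 0 ✓
  A=0, B=0, C=0, D=1, E=0: formula gives 1, H = 1 ✓
  A=0, B=0, C=0, D=1, E=1: formula gives 1, H = 1 ✓
  … (the remaining 28 rows also agree.)
Every row agrees, so the formula is equivalent.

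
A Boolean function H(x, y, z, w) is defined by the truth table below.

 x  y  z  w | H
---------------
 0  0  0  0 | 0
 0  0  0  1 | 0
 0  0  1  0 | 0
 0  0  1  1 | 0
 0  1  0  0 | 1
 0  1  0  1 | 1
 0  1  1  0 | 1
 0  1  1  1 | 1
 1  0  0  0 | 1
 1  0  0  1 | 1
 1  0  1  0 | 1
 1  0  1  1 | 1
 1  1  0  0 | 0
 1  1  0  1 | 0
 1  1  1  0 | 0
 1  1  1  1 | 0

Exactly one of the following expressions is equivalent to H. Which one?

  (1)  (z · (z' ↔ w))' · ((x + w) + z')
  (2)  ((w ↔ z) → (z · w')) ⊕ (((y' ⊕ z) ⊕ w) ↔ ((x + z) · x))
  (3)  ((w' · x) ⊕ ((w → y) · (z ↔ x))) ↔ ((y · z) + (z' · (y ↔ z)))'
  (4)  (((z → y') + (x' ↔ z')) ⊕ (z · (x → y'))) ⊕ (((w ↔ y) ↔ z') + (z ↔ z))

2

(1) fails at (0,0,0,0): the formula yields 1, H is 0.
(3) fails at (0,0,0,1): the formula yields 1, H is 0.
(4) fails at (0,0,1,0): the formula yields 1, H is 0.
(2) is the remaining candidate, and it agrees with H on all 16 inputs.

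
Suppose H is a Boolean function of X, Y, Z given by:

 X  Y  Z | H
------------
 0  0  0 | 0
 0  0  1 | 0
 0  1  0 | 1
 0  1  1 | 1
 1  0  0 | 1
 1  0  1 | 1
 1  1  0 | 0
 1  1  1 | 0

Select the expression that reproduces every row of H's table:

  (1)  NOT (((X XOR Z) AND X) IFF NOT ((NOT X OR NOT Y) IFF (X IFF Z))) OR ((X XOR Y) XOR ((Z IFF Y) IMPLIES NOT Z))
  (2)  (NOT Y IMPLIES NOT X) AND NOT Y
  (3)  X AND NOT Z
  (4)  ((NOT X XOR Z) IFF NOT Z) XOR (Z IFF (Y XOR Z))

4

(1) disagrees with H on (0,0,0) (formula → 1, table → 0); rule it out.
(2) disagrees with H on (0,0,0) (formula → 1, table → 0); rule it out.
(3) disagrees with H on (0,1,0) (formula → 0, table → 1); rule it out.
Only (4) survives; checking it on all 8 rows confirms it matches H.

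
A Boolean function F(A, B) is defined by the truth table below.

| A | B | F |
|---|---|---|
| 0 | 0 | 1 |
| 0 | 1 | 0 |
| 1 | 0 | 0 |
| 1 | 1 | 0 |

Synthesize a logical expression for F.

F(A, B) = not A and not B

Only row (0,0) gives 1. That row's minterm ¬A·¬B is F directly.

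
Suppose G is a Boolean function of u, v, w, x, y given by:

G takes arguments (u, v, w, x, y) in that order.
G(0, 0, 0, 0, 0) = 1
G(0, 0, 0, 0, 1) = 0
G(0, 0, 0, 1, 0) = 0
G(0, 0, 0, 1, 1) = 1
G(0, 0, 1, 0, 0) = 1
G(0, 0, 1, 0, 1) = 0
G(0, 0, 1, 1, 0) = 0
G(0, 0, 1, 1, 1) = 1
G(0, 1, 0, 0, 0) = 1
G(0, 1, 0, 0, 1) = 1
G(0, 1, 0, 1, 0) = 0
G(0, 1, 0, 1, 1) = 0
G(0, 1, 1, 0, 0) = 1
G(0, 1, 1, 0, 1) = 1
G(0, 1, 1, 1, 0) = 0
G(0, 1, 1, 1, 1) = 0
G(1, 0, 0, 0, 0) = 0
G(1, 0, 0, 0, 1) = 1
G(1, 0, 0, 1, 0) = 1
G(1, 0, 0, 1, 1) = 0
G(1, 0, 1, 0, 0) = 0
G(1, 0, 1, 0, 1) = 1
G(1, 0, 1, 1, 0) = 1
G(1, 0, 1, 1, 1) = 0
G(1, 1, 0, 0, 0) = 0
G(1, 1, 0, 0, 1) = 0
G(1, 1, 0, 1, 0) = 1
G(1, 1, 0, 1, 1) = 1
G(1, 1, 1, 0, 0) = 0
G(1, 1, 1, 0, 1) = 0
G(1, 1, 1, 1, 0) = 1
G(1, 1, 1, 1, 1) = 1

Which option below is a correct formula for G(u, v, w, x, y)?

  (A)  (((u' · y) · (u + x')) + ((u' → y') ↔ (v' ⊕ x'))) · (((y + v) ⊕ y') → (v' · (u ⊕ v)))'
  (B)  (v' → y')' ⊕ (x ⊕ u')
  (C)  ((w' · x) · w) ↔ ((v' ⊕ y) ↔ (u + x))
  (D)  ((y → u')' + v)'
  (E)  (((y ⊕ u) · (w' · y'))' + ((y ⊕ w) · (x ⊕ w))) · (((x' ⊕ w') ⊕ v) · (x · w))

B

(A) disagrees with G on (0,0,0,0,0) (formula → 0, table → 1); rule it out.
(C) disagrees with G on (0,1,0,0,0) (formula → 0, table → 1); rule it out.
(D) disagrees with G on (0,0,0,0,1) (formula → 1, table → 0); rule it out.
(E) disagrees with G on (0,0,0,0,0) (formula → 0, table → 1); rule it out.
(B) is the remaining candidate, and it agrees with G on all 32 inputs.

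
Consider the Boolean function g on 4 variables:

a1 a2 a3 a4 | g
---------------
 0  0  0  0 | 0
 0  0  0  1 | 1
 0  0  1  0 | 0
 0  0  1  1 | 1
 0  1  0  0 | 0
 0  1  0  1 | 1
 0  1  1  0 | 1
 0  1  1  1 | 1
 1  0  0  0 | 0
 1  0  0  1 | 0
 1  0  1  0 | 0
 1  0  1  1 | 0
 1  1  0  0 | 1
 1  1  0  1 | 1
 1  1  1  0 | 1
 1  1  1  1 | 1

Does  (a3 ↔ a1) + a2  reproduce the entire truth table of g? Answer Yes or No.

No

Evaluate (a3 ↔ a1) + a2 on each row and compare to g:
  a1=0, a2=0, a3=0, a4=0: formula gives 1, but g = 0 ✗
Row (0,0,0,0) is a counterexample, so the formula is not equivalent to g.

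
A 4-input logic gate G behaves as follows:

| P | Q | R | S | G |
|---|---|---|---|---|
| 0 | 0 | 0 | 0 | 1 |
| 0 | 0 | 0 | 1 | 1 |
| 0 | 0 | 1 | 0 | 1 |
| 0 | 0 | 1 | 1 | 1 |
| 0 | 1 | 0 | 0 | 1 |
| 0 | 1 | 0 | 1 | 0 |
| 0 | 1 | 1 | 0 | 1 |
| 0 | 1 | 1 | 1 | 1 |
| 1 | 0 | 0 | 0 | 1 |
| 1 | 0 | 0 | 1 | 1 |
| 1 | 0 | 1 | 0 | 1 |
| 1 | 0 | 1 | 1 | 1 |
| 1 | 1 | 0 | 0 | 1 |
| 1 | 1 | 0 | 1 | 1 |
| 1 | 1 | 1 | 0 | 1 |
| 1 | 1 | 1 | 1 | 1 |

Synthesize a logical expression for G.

G(P, Q, R, S) = not (((not P and Q) and not R) and S)

G is 0 on exactly one input, (0,1,0,1), whose minterm is ¬P·Q·¬R·S. So G is the negation of that single conjunction.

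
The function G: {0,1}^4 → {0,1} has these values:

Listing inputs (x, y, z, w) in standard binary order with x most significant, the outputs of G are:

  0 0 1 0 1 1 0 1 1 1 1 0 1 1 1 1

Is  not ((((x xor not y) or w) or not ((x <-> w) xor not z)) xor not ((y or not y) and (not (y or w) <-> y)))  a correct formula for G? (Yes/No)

No

Evaluate not ((((x xor not y) or w) or not ((x <-> w) xor not z)) xor not ((y or not y) and (not (y or w) <-> y))) on each row and compare to G:
  x=0, y=0, z=0, w=0: formula gives 1, but G = 0 ✗
A single disagreement suffices: at (0,0,0,0) they differ, so the formula does not compute G.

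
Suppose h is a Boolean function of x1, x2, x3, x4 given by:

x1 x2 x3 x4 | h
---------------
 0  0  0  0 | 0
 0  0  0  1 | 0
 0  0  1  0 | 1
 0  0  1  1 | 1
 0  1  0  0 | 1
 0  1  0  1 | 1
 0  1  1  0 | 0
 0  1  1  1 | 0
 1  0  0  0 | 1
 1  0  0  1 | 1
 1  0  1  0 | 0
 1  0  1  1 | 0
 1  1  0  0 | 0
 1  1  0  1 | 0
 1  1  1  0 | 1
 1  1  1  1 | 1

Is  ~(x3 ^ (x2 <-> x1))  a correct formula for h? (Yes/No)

Yes

Evaluate ~(x3 ^ (x2 <-> x1)) on each row and compare to h:
  x1=0, x2=0, x3=0, x4=0: formula gives 0, h = 0 ✓
  x1=0, x2=0, x3=0, x4=1: formula gives 0, h = 0 ✓
  x1=0, x2=0, x3=1, x4=0: formula gives 1, h = 1 ✓
  x1=0, x2=0, x3=1, x4=1: formula gives 1, h = 1 ✓
  … (the remaining 12 rows also agree.)
No disagreement on any input; they are logically equivalent.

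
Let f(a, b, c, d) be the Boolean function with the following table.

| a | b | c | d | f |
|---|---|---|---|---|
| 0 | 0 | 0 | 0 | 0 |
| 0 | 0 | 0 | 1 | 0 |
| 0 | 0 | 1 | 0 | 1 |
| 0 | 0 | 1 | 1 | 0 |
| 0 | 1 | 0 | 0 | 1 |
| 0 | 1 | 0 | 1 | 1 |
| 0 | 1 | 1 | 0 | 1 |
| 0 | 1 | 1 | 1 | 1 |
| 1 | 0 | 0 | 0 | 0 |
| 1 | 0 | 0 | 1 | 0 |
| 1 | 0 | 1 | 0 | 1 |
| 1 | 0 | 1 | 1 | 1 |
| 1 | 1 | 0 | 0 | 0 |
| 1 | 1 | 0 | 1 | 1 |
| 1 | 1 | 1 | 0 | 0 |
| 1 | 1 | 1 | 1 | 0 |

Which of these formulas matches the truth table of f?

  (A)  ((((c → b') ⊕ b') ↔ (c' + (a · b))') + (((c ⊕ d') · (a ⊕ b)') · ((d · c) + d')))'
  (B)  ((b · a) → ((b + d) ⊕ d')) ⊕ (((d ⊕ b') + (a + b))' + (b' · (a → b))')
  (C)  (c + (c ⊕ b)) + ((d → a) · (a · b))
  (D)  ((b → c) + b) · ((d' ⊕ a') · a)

A

(B) disagrees with f on (0,0,0,0) (formula → 1, table → 0); rule it out.
(C) disagrees with f on (0,0,1,1) (formula → 1, table → 0); rule it out.
(D) disagrees with f on (0,0,1,0) (formula → 0, table → 1); rule it out.
Only (A) survives; checking it on all 16 rows confirms it matches f.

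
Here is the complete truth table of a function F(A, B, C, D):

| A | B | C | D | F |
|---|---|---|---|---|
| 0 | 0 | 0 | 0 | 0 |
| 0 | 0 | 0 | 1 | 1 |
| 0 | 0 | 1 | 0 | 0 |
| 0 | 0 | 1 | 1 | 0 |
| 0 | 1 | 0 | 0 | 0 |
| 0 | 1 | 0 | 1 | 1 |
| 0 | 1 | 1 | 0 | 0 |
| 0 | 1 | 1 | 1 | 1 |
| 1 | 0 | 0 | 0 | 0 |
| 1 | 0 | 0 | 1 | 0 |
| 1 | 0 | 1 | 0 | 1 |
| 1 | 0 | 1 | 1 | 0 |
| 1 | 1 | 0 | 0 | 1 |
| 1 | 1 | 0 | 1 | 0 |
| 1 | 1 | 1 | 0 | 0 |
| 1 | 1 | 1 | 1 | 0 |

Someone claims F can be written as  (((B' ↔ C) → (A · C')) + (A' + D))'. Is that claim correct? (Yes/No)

Check the formula against F row by row:
  A=0, B=0, C=0, D=0: formula gives 0, F = 0 ✓
  A=0, B=0, C=0, D=1: formula gives 0, but F = 1 ✗
A single disagreement suffices: at (0,0,0,1) they differ, so the formula does not compute F.

No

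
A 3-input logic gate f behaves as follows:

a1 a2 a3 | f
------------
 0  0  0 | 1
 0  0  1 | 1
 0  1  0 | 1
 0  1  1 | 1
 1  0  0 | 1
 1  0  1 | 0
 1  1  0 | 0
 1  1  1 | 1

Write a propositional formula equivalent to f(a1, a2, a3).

f is 0 on only 2 rows — (1,0,1), (1,1,0). Writing each as a minterm (a1·¬a2·a3, a1·a2·¬a3) and OR-ing them characterizes exactly where f=0, so f is the negation of that disjunction.

f(a1, a2, a3) = not (((a1 and not a2) and a3) or ((a1 and a2) and not a3))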